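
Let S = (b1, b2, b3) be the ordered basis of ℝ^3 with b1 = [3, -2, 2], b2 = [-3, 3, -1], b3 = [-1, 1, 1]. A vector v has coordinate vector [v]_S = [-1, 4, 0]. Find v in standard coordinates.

[-15, 14, -6]

The coordinates say v = -b1 + 4b2 + 0·b3; adding the scaled basis vectors gives [-15, 14, -6].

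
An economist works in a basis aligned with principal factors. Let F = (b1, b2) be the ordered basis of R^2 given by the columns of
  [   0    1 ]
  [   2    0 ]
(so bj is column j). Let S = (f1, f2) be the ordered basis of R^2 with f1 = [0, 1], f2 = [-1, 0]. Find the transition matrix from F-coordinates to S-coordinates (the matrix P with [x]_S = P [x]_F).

Let M have columns bj and N have columns fj. Then for every x, N [x]_S = x = M [x]_F, so P = N^(-1) M.
Since det N = 1, N^(-1) has integer entries; multiplying gives P = [[2, 0], [0, -1]].

[[2, 0], [0, -1]]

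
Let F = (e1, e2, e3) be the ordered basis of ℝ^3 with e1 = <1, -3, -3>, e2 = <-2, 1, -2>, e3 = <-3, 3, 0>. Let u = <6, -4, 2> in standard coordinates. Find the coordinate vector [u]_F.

<-2, 2, -4>

[u]_F is the unique c with M c = u, where M has columns e1, ..., e3.
Gaussian elimination on [M | u] yields c = (-2, 2, -4).
Check: -2e1 + 2e2 - 4e3 = <6, -4, 2>.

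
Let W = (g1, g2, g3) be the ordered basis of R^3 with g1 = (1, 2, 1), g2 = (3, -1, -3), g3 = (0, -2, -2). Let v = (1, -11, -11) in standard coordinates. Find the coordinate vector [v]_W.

We seek scalars with c_1 g1 + ... + c_3 g3 = v; equivalently solve M c = v where the columns of M are g1, ..., g3.
Row-reducing the augmented matrix [M | v] gives c = (-2, 1, 3).
Check: -2g1 + g2 + 3g3 = (1, -11, -11).

(-2, 1, 3)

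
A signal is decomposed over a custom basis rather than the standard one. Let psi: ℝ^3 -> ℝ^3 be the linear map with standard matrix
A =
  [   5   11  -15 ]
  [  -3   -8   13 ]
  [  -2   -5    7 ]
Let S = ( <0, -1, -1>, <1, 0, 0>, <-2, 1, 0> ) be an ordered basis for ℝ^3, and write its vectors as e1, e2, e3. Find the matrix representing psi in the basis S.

The j-th column of [psi]_S is [psi(ej)]_S.
psi(e1) = A e1 = <4, -5, -2> = 2e1 - 2e2 - 3e3, so column 1 is <2, -2, -3>.
Repeating for e2, e3 and assembling the columns gives [[2, 2, 1], [-2, 3, -1], [-3, -1, -1]].

[[2, 2, 1], [-2, 3, -1], [-3, -1, -1]]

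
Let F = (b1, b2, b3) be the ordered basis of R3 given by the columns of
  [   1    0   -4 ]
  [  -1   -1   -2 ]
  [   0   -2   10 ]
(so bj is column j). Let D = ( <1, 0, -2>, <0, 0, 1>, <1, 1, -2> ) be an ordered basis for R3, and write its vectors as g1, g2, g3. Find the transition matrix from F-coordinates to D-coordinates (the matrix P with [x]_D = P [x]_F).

Column j of P is [bj]_D, since P maps F-coordinates to D-coordinates.
Expressing b1 in D: b1 = 2g1 + 2g2 - g3, so column 1 of P is <2, 2, -1>.
Doing the same for each bj gives P = [[2, 1, -2], [2, -2, 2], [-1, -1, -2]].

[[2, 1, -2], [2, -2, 2], [-1, -1, -2]]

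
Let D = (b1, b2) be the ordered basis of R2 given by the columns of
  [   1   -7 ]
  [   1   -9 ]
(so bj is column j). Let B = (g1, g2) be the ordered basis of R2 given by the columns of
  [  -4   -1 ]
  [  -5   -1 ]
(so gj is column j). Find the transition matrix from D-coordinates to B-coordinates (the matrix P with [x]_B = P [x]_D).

[[0, 2], [-1, -1]]

Take x = bj: its D-coordinates are the j-th standard unit vector, so P e_j — column j of P — equals [bj]_B.
b1 = 0·g1 - g2, giving column 1 = <0, -1>; repeating for each j gives P = [[0, 2], [-1, -1]].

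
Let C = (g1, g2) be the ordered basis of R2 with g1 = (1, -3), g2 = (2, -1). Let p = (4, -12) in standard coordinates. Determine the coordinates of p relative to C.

(4, 0)

We seek scalars with c_1 g1 + c_2 g2 = p; equivalently solve M c = p where the columns of M are g1, g2.
System: c_1 + 2c_2 = 4, -3c_1 - c_2 = -12; solving gives c_1 = 4, c_2 = 0.
Check: 4g1 + 0·g2 = (4, -12).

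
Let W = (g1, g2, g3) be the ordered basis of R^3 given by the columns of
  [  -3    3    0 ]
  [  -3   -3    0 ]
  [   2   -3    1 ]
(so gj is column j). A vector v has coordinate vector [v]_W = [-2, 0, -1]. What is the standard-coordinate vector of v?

By definition v = -2g1 + 0·g2 - g3.
Summing componentwise gives [6, 6, -5].

[6, 6, -5]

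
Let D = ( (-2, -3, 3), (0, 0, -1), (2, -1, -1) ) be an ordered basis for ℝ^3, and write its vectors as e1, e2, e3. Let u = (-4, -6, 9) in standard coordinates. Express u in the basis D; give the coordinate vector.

(2, -3, 0)

We seek scalars with c_1 e1 + ... + c_3 e3 = u; equivalently solve M c = u where the columns of M are e1, ..., e3.
Row-reducing the augmented matrix [M | u] gives c = (2, -3, 0).
Check: 2e1 - 3e2 + 0·e3 = (-4, -6, 9).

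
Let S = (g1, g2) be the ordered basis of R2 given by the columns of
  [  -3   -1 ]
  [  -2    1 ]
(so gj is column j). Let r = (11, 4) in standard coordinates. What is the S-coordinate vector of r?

(-3, -2)

Write r = c_1 g1 + c_2 g2 and solve for the c_i.
System: -3c_1 - c_2 = 11, -2c_1 + c_2 = 4; solving gives c_1 = -3, c_2 = -2.
Check: -3g1 - 2g2 = (11, 4).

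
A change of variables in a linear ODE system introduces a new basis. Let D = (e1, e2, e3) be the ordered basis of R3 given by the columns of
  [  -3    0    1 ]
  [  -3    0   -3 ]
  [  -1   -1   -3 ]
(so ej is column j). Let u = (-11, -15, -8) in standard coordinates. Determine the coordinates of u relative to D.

(4, 1, 1)

We seek scalars with c_1 e1 + ... + c_3 e3 = u; equivalently solve M c = u where the columns of M are e1, ..., e3.
Gaussian elimination on [M | u] yields c = (4, 1, 1).
Check: 4e1 + e2 + e3 = (-11, -15, -8).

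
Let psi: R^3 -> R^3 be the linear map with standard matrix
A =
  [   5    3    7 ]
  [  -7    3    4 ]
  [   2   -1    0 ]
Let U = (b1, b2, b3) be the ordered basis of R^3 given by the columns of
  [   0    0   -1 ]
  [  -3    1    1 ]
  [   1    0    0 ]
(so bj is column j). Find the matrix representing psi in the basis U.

[[3, -1, -3], [2, 3, -1], [2, -3, 2]]

Let P have columns b1, ..., b3. Then [psi]_U = P^(-1) A P.
Here det P = 1, so P^(-1) is integer; computing A P first and then P^(-1)(A P) gives [[3, -1, -3], [2, 3, -1], [2, -3, 2]].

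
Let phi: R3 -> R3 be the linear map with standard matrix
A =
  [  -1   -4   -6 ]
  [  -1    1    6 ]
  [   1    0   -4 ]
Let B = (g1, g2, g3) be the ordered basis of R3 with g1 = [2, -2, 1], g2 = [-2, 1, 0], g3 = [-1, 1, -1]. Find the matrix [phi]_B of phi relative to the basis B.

The j-th column of [phi]_B is [phi(gj)]_B.
phi(g1) = A g1 = [0, 2, -2] = -2g1 - 2g2 + 0·g3, so column 1 is [-2, -2, 0].
Repeating for g2, g3 and assembling the columns gives [[-2, -2, 2], [-2, -1, 1], [0, 0, -1]].

[[-2, -2, 2], [-2, -1, 1], [0, 0, -1]]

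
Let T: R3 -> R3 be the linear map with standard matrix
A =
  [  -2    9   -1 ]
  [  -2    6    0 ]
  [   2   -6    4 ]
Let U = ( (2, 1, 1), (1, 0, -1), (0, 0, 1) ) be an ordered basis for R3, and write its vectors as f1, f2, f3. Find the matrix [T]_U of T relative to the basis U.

[[2, -2, 0], [0, 3, -1], [0, 3, 3]]

With P the matrix whose columns are f1, ..., f3, [T]_U = P^(-1) A P.
Column by column: T(f1) = A f1 = (4, 2, 2); its U-coordinates (2, 0, 0) give column 1.
Continuing for each basis vector yields [T]_U = [[2, -2, 0], [0, 3, -1], [0, 3, 3]].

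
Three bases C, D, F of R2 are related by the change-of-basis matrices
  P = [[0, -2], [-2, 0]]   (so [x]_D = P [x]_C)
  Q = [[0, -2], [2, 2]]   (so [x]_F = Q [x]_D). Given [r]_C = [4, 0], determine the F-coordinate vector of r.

[16, -16]

Apply P to get D-coordinates [0, -8], then Q to get F-coordinates.
The result is [r]_F = [16, -16].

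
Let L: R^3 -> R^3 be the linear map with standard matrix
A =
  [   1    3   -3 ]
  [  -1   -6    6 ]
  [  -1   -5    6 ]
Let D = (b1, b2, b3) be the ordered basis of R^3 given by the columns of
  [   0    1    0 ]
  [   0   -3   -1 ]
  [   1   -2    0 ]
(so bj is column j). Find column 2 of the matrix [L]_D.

(-2, -2, 1)

Compute L(b2) = A b2 = (-2, 5, 2) in standard coordinates.
Then write this in D-coordinates: solve for y in y_1 b1 + ... + y_3 b3 = (-2, 5, 2).
This gives y = (-2, -2, 1), which is column 2 of [L]_D.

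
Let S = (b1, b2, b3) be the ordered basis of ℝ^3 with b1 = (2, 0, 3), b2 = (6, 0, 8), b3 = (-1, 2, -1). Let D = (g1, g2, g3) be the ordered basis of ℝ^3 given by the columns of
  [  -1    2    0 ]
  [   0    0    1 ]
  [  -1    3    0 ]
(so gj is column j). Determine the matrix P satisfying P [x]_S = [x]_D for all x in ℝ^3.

Take x = bj: its S-coordinates are the j-th standard unit vector, so P e_j — column j of P — equals [bj]_D.
b1 = 0·g1 + g2 + 0·g3, giving column 1 = (0, 1, 0); repeating for each j gives P = [[0, -2, 1], [1, 2, 0], [0, 0, 2]].

[[0, -2, 1], [1, 2, 0], [0, 0, 2]]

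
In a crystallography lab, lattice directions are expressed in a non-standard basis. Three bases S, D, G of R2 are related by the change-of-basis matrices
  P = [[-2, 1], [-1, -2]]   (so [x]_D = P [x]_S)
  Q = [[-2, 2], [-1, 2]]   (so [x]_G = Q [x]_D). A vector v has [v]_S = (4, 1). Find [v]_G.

First [v]_D = P [v]_S = (-7, -6).
Then [v]_G = Q [v]_D = (2, -5).

(2, -5)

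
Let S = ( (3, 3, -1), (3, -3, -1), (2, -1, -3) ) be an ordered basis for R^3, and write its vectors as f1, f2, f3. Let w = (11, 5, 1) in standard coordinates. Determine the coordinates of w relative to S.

(3, 2, -2)

Write w = c_1 f1 + ... + c_3 f3 and solve for the c_i.
Gaussian elimination on [M | w] yields c = (3, 2, -2).
Check: 3f1 + 2f2 - 2f3 = (11, 5, 1).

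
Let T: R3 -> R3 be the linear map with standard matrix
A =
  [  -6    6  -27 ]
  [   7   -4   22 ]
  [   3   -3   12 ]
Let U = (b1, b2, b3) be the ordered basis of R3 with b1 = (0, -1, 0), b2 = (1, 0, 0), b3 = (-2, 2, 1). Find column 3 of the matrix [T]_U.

(0, -3, 0)

Column 3 of [T]_U is the U-coordinate vector of T(b3).
In standard coordinates T(b3) = A b3 = (-3, 0, 0).
Converting to U: (-3, 0, 0) = 0·b1 - 3b2 + 0·b3, so the coordinate vector is (0, -3, 0).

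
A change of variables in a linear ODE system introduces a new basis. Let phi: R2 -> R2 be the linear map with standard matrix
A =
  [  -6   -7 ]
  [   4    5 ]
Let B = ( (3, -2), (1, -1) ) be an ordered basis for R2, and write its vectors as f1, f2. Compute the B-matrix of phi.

The j-th column of [phi]_B is [phi(fj)]_B.
phi(f1) = A f1 = (-4, 2) = -2f1 + 2f2, so column 1 is (-2, 2).
Repeating for f2 and assembling the columns gives [[-2, 0], [2, 1]].

[[-2, 0], [2, 1]]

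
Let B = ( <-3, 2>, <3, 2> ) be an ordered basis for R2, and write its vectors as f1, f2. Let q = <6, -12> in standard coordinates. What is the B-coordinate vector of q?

<-4, -2>

Write q = c_1 f1 + c_2 f2 and solve for the c_i.
System: -3c_1 + 3c_2 = 6, 2c_1 + 2c_2 = -12; solving gives c_1 = -4, c_2 = -2.
Check: -4f1 - 2f2 = <6, -12>.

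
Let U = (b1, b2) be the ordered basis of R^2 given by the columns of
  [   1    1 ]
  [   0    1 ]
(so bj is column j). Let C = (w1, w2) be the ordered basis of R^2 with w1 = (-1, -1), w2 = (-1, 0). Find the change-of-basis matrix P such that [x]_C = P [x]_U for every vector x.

[[0, -1], [-1, 0]]

Take x = bj: its U-coordinates are the j-th standard unit vector, so P e_j — column j of P — equals [bj]_C.
b1 = 0·w1 - w2, giving column 1 = (0, -1); repeating for each j gives P = [[0, -1], [-1, 0]].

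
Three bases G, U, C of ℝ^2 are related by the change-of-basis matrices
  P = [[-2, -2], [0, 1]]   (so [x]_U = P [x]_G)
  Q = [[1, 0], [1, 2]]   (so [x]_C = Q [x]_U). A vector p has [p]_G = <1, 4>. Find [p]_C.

First [p]_U = P [p]_G = <-10, 4>.
Then [p]_C = Q [p]_U = <-10, -2>.

<-10, -2>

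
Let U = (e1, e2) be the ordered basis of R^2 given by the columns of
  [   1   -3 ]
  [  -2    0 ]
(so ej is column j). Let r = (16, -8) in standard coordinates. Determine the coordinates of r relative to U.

(4, -4)

Write r = c_1 e1 + c_2 e2 and solve for the c_i.
System: c_1 - 3c_2 = 16, -2c_1 + 0c_2 = -8; solving gives c_1 = 4, c_2 = -4.
Check: 4e1 - 4e2 = (16, -8).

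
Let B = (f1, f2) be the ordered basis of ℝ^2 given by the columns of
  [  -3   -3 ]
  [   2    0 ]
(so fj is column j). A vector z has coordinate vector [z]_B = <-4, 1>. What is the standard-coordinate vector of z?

<9, -8>

By definition z = -4f1 + f2.
Summing componentwise gives <9, -8>.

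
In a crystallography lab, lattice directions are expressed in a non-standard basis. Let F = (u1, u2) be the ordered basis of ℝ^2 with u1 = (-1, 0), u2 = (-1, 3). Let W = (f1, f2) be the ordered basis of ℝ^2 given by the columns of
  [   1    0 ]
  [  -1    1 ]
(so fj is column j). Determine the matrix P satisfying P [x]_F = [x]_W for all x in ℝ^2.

[[-1, -1], [-1, 2]]

Let M have columns uj and N have columns fj. Then for every x, N [x]_W = x = M [x]_F, so P = N^(-1) M.
Since det N = 1, N^(-1) has integer entries; multiplying gives P = [[-1, -1], [-1, 2]].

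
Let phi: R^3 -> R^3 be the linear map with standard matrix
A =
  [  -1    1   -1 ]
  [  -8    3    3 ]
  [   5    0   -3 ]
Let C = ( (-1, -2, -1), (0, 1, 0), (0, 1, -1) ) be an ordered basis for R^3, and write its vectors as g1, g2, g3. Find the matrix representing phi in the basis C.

[[0, -1, -2], [-3, 0, -3], [2, 1, -1]]

Let P have columns g1, ..., g3. Then [phi]_C = P^(-1) A P.
Here det P = 1, so P^(-1) is integer; computing A P first and then P^(-1)(A P) gives [[0, -1, -2], [-3, 0, -3], [2, 1, -1]].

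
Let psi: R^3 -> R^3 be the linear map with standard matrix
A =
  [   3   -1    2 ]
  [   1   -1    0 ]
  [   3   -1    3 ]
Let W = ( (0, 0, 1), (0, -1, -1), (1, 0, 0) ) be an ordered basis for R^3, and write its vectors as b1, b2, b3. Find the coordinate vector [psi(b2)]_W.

Column 2 of [psi]_W is the W-coordinate vector of psi(b2).
In standard coordinates psi(b2) = A b2 = (-1, 1, -2).
Converting to W: (-1, 1, -2) = -3b1 - b2 - b3, so the coordinate vector is (-3, -1, -1).

(-3, -1, -1)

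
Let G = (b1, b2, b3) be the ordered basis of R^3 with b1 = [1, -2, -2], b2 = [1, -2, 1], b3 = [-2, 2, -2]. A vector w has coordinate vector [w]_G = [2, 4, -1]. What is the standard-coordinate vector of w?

[8, -14, 2]

w = M [w]_G, where M has columns b1, ..., b3.
Carrying out the matrix-vector product, w = [8, -14, 2].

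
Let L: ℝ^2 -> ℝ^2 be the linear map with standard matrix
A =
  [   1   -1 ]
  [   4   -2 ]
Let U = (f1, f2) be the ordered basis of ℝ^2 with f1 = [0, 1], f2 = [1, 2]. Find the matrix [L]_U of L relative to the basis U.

With P the matrix whose columns are f1, f2, [L]_U = P^(-1) A P.
Column by column: L(f1) = A f1 = [-1, -2]; its U-coordinates [0, -1] give column 1.
Continuing for each basis vector yields [L]_U = [[0, 2], [-1, -1]].

[[0, 2], [-1, -1]]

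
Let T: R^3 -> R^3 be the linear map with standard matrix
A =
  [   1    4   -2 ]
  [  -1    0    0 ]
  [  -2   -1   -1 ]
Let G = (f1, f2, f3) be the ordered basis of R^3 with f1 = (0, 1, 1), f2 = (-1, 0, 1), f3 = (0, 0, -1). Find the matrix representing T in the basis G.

With P the matrix whose columns are f1, ..., f3, [T]_G = P^(-1) A P.
Column by column: T(f1) = A f1 = (2, 0, -2); its G-coordinates (0, -2, 0) give column 1.
Continuing for each basis vector yields [T]_G = [[0, 1, 0], [-2, 3, -2], [0, 3, -3]].

[[0, 1, 0], [-2, 3, -2], [0, 3, -3]]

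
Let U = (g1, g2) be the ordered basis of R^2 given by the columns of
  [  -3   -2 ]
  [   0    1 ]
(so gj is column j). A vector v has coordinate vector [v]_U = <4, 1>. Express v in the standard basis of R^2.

<-14, 1>

v = M [v]_U, where M has columns g1, g2.
Carrying out the matrix-vector product, v = <-14, 1>.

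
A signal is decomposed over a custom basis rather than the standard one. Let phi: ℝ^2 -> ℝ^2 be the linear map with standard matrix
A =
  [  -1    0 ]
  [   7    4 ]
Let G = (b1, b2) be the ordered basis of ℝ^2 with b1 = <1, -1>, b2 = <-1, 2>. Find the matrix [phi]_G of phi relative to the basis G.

[[1, 3], [2, 2]]

The j-th column of [phi]_G is [phi(bj)]_G.
phi(b1) = A b1 = <-1, 3> = b1 + 2b2, so column 1 is <1, 2>.
Repeating for b2 and assembling the columns gives [[1, 3], [2, 2]].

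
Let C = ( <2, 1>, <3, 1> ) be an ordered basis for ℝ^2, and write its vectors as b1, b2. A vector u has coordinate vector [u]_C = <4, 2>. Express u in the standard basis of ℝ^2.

<14, 6>

By definition u = 4b1 + 2b2.
Summing componentwise gives <14, 6>.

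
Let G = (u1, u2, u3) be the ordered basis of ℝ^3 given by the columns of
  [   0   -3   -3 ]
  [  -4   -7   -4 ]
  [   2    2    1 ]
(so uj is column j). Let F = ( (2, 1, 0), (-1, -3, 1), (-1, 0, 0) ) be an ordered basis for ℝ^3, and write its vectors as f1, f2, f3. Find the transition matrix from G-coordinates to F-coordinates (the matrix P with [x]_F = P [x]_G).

[[2, -1, -1], [2, 2, 1], [2, -1, 0]]

Let M have columns uj and N have columns fj. Then for every x, N [x]_F = x = M [x]_G, so P = N^(-1) M.
Since det N = -1, N^(-1) has integer entries; multiplying gives P = [[2, -1, -1], [2, 2, 1], [2, -1, 0]].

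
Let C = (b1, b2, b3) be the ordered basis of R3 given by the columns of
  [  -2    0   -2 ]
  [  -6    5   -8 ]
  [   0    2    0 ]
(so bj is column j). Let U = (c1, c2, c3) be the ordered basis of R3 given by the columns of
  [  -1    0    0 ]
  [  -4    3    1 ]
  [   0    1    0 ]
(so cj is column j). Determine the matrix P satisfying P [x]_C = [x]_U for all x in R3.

[[2, 0, 2], [0, 2, 0], [2, -1, 0]]

Column j of P is [bj]_U, since P maps C-coordinates to U-coordinates.
Expressing b1 in U: b1 = 2c1 + 0·c2 + 2c3, so column 1 of P is [2, 0, 2].
Doing the same for each bj gives P = [[2, 0, 2], [0, 2, 0], [2, -1, 0]].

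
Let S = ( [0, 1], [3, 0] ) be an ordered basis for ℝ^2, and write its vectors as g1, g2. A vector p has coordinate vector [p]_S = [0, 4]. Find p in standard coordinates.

[12, 0]

By definition p = 0·g1 + 4g2.
Summing componentwise gives [12, 0].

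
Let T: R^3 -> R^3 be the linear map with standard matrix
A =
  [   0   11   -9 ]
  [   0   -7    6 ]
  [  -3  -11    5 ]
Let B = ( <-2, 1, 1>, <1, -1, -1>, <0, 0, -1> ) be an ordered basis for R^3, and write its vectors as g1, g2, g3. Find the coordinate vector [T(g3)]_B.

<-3, 3, -1>

Column 3 of [T]_B is the B-coordinate vector of T(g3).
In standard coordinates T(g3) = A g3 = <9, -6, -5>.
Converting to B: <9, -6, -5> = -3g1 + 3g2 - g3, so the coordinate vector is <-3, 3, -1>.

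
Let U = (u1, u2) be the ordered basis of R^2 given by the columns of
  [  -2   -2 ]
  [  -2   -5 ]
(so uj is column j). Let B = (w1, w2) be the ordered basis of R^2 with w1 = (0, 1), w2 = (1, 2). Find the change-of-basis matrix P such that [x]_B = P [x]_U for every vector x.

[[2, -1], [-2, -2]]

Let M have columns uj and N have columns wj. Then for every x, N [x]_B = x = M [x]_U, so P = N^(-1) M.
Since det N = -1, N^(-1) has integer entries; multiplying gives P = [[2, -1], [-2, -2]].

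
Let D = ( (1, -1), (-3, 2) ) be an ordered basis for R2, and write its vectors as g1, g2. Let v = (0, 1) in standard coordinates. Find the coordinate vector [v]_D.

(-3, -1)

Write v = c_1 g1 + c_2 g2 and solve for the c_i.
System: c_1 - 3c_2 = 0, -c_1 + 2c_2 = 1; solving gives c_1 = -3, c_2 = -1.
Check: -3g1 - g2 = (0, 1).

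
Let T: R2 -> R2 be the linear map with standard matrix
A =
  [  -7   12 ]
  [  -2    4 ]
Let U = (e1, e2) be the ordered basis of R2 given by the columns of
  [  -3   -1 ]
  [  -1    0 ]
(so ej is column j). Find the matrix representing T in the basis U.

[[-2, -2], [-3, -1]]

The j-th column of [T]_U is [T(ej)]_U.
T(e1) = A e1 = <9, 2> = -2e1 - 3e2, so column 1 is <-2, -3>.
Repeating for e2 and assembling the columns gives [[-2, -2], [-3, -1]].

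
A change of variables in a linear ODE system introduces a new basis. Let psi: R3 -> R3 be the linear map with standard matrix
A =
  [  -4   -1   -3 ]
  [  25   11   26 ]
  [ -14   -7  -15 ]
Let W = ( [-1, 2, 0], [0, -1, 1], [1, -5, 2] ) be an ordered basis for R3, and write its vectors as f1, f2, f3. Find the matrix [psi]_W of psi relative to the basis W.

The j-th column of [psi]_W is [psi(fj)]_W.
psi(f1) = A f1 = [2, -3, 0] = -3f1 + 2f2 - f3, so column 1 is [-3, 2, -1].
Repeating for f2, f3 and assembling the columns gives [[-3, -1, 2], [2, -2, -3], [-1, -3, -3]].

[[-3, -1, 2], [2, -2, -3], [-1, -3, -3]]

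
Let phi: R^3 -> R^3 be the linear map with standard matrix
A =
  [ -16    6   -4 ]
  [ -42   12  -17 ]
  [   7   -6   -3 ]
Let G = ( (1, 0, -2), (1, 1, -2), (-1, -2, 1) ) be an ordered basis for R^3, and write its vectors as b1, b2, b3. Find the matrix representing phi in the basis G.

[[-3, -3, 1], [-2, -2, -3], [3, -3, -2]]

With P the matrix whose columns are b1, ..., b3, [phi]_G = P^(-1) A P.
Column by column: phi(b1) = A b1 = (-8, -8, 13); its G-coordinates (-3, -2, 3) give column 1.
Continuing for each basis vector yields [phi]_G = [[-3, -3, 1], [-2, -2, -3], [3, -3, -2]].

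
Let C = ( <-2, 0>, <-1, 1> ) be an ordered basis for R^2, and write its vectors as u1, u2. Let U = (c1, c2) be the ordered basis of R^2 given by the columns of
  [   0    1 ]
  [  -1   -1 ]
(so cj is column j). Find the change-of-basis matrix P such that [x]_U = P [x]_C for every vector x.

Take x = uj: its C-coordinates are the j-th standard unit vector, so P e_j — column j of P — equals [uj]_U.
u1 = 2c1 - 2c2, giving column 1 = <2, -2>; repeating for each j gives P = [[2, 0], [-2, -1]].

[[2, 0], [-2, -1]]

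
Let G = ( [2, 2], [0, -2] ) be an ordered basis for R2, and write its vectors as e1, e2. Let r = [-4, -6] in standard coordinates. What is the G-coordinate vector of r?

Write r = c_1 e1 + c_2 e2 and solve for the c_i.
System: 2c_1 + 0c_2 = -4, 2c_1 - 2c_2 = -6; solving gives c_1 = -2, c_2 = 1.
Check: -2e1 + e2 = [-4, -6].

[-2, 1]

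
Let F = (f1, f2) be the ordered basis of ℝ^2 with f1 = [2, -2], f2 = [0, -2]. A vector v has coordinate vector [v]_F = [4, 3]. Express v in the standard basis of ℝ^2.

The coordinates say v = 4f1 + 3f2; adding the scaled basis vectors gives [8, -14].

[8, -14]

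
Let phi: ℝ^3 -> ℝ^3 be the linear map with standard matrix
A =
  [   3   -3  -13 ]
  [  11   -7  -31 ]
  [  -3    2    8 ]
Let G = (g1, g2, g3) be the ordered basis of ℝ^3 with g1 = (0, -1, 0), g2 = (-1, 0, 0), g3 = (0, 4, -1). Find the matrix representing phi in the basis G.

[[1, -1, -3], [-3, 3, -1], [2, -3, 0]]

Let P have columns g1, ..., g3. Then [phi]_G = P^(-1) A P.
Here det P = 1, so P^(-1) is integer; computing A P first and then P^(-1)(A P) gives [[1, -1, -3], [-3, 3, -1], [2, -3, 0]].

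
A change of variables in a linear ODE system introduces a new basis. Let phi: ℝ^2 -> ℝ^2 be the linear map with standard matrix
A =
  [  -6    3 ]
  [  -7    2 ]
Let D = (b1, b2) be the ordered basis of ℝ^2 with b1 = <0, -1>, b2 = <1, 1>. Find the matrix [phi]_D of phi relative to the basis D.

[[-1, 2], [-3, -3]]

The j-th column of [phi]_D is [phi(bj)]_D.
phi(b1) = A b1 = <-3, -2> = -b1 - 3b2, so column 1 is <-1, -3>.
Repeating for b2 and assembling the columns gives [[-1, 2], [-3, -3]].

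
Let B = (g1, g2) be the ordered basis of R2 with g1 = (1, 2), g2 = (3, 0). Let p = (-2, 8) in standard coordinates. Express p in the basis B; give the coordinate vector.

[p]_B is the unique c with M c = p, where M has columns g1, g2.
System: c_1 + 3c_2 = -2, 2c_1 + 0c_2 = 8; solving gives c_1 = 4, c_2 = -2.
Check: 4g1 - 2g2 = (-2, 8).

(4, -2)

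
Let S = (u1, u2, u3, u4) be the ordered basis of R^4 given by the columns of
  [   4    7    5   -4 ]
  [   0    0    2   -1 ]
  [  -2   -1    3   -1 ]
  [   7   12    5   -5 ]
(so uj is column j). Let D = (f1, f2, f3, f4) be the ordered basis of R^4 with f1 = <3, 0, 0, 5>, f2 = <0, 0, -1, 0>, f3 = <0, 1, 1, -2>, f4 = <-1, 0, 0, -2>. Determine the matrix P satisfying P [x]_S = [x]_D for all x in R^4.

Let M have columns uj and N have columns fj. Then for every x, N [x]_D = x = M [x]_S, so P = N^(-1) M.
Since det N = -1, N^(-1) has integer entries; multiplying gives P = [[1, 2, 1, -1], [2, 1, -1, 0], [0, 0, 2, -1], [-1, -1, -2, 1]].

[[1, 2, 1, -1], [2, 1, -1, 0], [0, 0, 2, -1], [-1, -1, -2, 1]]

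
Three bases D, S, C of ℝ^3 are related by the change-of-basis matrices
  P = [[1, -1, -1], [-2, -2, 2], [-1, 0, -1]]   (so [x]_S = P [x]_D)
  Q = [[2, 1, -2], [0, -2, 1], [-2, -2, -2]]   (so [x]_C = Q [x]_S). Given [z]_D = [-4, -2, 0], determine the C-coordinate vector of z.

[0, -20, -28]

Apply P to get S-coordinates [-2, 12, 4], then Q to get C-coordinates.
The result is [z]_C = [0, -20, -28].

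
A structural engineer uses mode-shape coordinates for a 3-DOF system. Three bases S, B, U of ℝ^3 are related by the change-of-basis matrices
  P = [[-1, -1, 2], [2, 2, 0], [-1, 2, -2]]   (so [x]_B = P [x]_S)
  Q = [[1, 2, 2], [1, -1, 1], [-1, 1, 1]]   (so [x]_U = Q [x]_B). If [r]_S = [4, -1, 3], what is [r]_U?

[-9, -15, -9]

First [r]_B = P [r]_S = [3, 6, -12].
Then [r]_U = Q [r]_B = [-9, -15, -9].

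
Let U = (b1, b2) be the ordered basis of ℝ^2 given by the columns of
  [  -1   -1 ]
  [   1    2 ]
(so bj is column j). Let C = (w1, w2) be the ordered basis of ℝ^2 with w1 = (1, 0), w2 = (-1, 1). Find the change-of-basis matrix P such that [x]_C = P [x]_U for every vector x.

[[0, 1], [1, 2]]

Let M have columns bj and N have columns wj. Then for every x, N [x]_C = x = M [x]_U, so P = N^(-1) M.
Since det N = 1, N^(-1) has integer entries; multiplying gives P = [[0, 1], [1, 2]].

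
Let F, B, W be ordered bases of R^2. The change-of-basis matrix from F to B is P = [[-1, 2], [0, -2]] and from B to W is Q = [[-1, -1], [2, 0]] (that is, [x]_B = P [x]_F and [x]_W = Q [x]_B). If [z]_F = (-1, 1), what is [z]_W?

(-1, 6)

First [z]_B = P [z]_F = (3, -2).
Then [z]_W = Q [z]_B = (-1, 6).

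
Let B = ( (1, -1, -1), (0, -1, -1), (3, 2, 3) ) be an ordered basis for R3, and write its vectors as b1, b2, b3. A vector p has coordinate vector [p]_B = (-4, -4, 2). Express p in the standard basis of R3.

(2, 12, 14)

The coordinates say p = -4b1 - 4b2 + 2b3; adding the scaled basis vectors gives (2, 12, 14).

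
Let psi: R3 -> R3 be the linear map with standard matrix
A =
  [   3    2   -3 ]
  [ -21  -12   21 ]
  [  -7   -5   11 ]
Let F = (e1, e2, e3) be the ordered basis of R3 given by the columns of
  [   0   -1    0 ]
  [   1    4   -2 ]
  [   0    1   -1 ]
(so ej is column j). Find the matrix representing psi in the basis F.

[[2, 2, 3], [-2, -2, 1], [3, 0, 2]]

With P the matrix whose columns are e1, ..., e3, [psi]_F = P^(-1) A P.
Column by column: psi(e1) = A e1 = (2, -12, -5); its F-coordinates (2, -2, 3) give column 1.
Continuing for each basis vector yields [psi]_F = [[2, 2, 3], [-2, -2, 1], [3, 0, 2]].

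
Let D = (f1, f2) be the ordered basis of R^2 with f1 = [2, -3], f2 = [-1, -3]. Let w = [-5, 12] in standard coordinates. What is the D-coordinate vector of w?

Write w = c_1 f1 + c_2 f2 and solve for the c_i.
System: 2c_1 - c_2 = -5, -3c_1 - 3c_2 = 12; solving gives c_1 = -3, c_2 = -1.
Check: -3f1 - f2 = [-5, 12].

[-3, -1]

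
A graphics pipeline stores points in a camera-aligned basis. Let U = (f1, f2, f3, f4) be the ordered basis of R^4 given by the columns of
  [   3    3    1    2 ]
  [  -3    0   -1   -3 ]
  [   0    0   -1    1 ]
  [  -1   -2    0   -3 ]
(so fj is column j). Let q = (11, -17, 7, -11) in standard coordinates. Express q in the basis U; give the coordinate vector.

(4, -1, -4, 3)

[q]_U is the unique c with M c = q, where M has columns f1, ..., f4.
Row-reducing the augmented matrix [M | q] gives c = (4, -1, -4, 3).
Check: 4f1 - f2 - 4f3 + 3f4 = (11, -17, 7, -11).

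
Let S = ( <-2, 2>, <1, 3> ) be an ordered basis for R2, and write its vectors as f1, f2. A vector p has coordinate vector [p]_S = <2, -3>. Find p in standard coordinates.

By definition p = 2f1 - 3f2.
Summing componentwise gives <-7, -5>.

<-7, -5>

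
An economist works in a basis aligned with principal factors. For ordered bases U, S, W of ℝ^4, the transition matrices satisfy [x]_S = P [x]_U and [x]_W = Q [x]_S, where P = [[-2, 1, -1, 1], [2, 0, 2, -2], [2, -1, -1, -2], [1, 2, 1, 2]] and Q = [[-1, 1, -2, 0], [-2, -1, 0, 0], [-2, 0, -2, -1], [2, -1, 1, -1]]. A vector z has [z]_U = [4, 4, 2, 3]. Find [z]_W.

[17, 0, -6, -36]

First [z]_S = P [z]_U = [-3, 6, -4, 20].
Then [z]_W = Q [z]_S = [17, 0, -6, -36].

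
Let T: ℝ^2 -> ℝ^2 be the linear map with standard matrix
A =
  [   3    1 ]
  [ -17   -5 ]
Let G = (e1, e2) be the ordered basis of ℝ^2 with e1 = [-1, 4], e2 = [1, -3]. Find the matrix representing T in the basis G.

Let P have columns e1, e2. Then [T]_G = P^(-1) A P.
Here det P = -1, so P^(-1) is integer; computing A P first and then P^(-1)(A P) gives [[0, -2], [1, -2]].

[[0, -2], [1, -2]]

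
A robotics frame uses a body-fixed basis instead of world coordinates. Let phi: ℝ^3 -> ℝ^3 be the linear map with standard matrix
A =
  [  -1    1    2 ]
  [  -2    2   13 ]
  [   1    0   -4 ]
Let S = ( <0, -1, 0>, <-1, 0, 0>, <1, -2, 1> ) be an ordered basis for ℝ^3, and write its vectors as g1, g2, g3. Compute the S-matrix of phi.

Let P have columns g1, ..., g3. Then [phi]_S = P^(-1) A P.
Here det P = -1, so P^(-1) is integer; computing A P first and then P^(-1)(A P) gives [[2, 0, -1], [1, -2, -2], [0, -1, -3]].

[[2, 0, -1], [1, -2, -2], [0, -1, -3]]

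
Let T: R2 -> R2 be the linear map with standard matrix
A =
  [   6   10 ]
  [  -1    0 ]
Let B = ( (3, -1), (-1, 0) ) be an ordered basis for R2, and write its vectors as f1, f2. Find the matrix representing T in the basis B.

[[3, -1], [1, 3]]

Let P have columns f1, f2. Then [T]_B = P^(-1) A P.
Here det P = -1, so P^(-1) is integer; computing A P first and then P^(-1)(A P) gives [[3, -1], [1, 3]].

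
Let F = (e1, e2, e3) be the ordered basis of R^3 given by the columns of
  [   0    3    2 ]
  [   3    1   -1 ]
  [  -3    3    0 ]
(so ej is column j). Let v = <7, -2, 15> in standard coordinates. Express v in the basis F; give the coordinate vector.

Write v = c_1 e1 + ... + c_3 e3 and solve for the c_i.
Gaussian elimination on [M | v] yields c = (-2, 3, -1).
Check: -2e1 + 3e2 - e3 = <7, -2, 15>.

<-2, 3, -1>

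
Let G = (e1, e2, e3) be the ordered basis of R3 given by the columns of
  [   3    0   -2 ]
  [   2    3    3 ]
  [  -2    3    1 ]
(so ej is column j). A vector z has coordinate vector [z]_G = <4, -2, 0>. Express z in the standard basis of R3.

<12, 2, -14>

By definition z = 4e1 - 2e2 + 0·e3.
Summing componentwise gives <12, 2, -14>.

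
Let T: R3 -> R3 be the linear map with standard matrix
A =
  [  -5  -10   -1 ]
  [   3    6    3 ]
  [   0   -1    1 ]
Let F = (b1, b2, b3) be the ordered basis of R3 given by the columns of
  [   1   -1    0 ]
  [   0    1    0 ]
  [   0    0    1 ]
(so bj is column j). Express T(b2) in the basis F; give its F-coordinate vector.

[-2, 3, -1]

Compute T(b2) = A b2 = [-5, 3, -1] in standard coordinates.
Then write this in F-coordinates: solve for y in y_1 b1 + ... + y_3 b3 = [-5, 3, -1].
This gives y = [-2, 3, -1], which is column 2 of [T]_F.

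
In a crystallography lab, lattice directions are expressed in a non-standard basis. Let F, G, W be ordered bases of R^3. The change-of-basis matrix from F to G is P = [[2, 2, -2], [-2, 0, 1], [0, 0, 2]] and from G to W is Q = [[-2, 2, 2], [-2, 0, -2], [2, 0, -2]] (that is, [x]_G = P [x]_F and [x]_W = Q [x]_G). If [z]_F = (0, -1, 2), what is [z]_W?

(24, 4, -20)

Composing the changes, [z]_W = Q P [z]_F.
Q P = [[-8, -4, 10], [-4, -4, 0], [4, 4, -8]]; applying this to (0, -1, 2) gives (24, 4, -20).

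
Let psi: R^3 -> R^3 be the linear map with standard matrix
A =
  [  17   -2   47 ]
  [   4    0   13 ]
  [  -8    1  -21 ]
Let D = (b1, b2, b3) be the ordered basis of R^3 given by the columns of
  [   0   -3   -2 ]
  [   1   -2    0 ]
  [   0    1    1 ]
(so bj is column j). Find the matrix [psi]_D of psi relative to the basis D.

The j-th column of [psi]_D is [psi(bj)]_D.
psi(b1) = A b1 = (-2, 0, 1) = 0·b1 + 0·b2 + b3, so column 1 is (0, 0, 1).
Repeating for b2, b3 and assembling the columns gives [[0, -3, -1], [0, -2, -3], [1, 3, -2]].

[[0, -3, -1], [0, -2, -3], [1, 3, -2]]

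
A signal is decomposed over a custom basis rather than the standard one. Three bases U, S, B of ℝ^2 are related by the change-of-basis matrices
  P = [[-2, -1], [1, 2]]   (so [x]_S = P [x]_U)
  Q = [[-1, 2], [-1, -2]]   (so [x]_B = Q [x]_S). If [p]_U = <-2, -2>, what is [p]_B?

<-18, 6>

Apply P to get S-coordinates <6, -6>, then Q to get B-coordinates.
The result is [p]_B = <-18, 6>.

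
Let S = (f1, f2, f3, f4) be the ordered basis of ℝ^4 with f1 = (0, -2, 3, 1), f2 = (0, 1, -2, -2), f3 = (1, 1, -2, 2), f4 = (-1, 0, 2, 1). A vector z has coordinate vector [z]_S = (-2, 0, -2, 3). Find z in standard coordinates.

By definition z = -2f1 + 0·f2 - 2f3 + 3f4.
Summing componentwise gives (-5, 2, 4, -3).

(-5, 2, 4, -3)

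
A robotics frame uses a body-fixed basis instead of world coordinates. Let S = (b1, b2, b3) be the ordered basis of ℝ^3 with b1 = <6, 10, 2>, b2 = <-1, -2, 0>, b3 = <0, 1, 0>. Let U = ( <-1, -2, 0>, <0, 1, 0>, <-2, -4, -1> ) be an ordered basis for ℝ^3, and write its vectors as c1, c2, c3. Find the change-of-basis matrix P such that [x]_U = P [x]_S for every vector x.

[[-2, 1, 0], [-2, 0, 1], [-2, 0, 0]]

Take x = bj: its S-coordinates are the j-th standard unit vector, so P e_j — column j of P — equals [bj]_U.
b1 = -2c1 - 2c2 - 2c3, giving column 1 = <-2, -2, -2>; repeating for each j gives P = [[-2, 1, 0], [-2, 0, 1], [-2, 0, 0]].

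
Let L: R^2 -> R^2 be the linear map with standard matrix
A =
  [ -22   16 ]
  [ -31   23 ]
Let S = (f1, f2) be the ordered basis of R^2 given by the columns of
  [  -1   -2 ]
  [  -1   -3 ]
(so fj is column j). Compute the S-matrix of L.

[[-2, -2], [-2, 3]]

Let P have columns f1, f2. Then [L]_S = P^(-1) A P.
Here det P = 1, so P^(-1) is integer; computing A P first and then P^(-1)(A P) gives [[-2, -2], [-2, 3]].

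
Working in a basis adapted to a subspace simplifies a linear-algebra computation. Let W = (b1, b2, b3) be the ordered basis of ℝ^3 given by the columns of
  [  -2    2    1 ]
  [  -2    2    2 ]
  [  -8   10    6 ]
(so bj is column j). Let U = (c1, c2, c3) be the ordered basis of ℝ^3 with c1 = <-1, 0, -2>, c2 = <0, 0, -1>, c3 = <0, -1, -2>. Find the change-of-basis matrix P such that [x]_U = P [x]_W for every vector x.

[[2, -2, -1], [0, -2, 0], [2, -2, -2]]

Column j of P is [bj]_U, since P maps W-coordinates to U-coordinates.
Expressing b1 in U: b1 = 2c1 + 0·c2 + 2c3, so column 1 of P is <2, 0, 2>.
Doing the same for each bj gives P = [[2, -2, -1], [0, -2, 0], [2, -2, -2]].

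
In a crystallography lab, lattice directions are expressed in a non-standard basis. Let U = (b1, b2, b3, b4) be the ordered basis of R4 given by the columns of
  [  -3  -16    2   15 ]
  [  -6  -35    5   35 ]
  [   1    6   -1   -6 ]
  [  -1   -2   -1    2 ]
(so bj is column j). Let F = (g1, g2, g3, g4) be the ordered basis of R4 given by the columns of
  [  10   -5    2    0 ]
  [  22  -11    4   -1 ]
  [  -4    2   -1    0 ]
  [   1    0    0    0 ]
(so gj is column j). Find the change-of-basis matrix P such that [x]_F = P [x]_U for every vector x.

[[-1, -2, -1, 2], [-1, 0, -2, 1], [1, 2, 1, 0], [-1, -1, -1, -2]]

Column j of P is [bj]_F, since P maps U-coordinates to F-coordinates.
Expressing b1 in F: b1 = -g1 - g2 + g3 - g4, so column 1 of P is (-1, -1, 1, -1).
Doing the same for each bj gives P = [[-1, -2, -1, 2], [-1, 0, -2, 1], [1, 2, 1, 0], [-1, -1, -1, -2]].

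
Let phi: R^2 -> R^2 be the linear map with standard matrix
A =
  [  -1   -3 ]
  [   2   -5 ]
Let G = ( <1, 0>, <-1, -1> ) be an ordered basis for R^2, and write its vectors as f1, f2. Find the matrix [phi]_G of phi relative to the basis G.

Let P have columns f1, f2. Then [phi]_G = P^(-1) A P.
Here det P = -1, so P^(-1) is integer; computing A P first and then P^(-1)(A P) gives [[-3, 1], [-2, -3]].

[[-3, 1], [-2, -3]]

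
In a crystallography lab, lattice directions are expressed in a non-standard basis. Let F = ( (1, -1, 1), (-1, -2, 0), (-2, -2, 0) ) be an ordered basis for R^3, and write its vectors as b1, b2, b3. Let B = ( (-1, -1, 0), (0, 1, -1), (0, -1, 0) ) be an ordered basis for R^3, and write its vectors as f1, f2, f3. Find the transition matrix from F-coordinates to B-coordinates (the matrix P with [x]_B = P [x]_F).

Take x = bj: its F-coordinates are the j-th standard unit vector, so P e_j — column j of P — equals [bj]_B.
b1 = -f1 - f2 + f3, giving column 1 = (-1, -1, 1); repeating for each j gives P = [[-1, 1, 2], [-1, 0, 0], [1, 1, 0]].

[[-1, 1, 2], [-1, 0, 0], [1, 1, 0]]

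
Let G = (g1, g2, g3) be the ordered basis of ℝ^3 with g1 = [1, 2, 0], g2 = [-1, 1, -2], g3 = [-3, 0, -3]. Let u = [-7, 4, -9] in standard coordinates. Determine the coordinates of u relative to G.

We seek scalars with c_1 g1 + ... + c_3 g3 = u; equivalently solve M c = u where the columns of M are g1, ..., g3.
Row-reducing the augmented matrix [M | u] gives c = (2, 0, 3).
Check: 2g1 + 0·g2 + 3g3 = [-7, 4, -9].

[2, 0, 3]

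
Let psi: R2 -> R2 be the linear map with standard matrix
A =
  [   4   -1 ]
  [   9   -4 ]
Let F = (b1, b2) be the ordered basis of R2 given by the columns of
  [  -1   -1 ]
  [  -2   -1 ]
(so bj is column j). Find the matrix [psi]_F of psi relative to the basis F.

With P the matrix whose columns are b1, b2, [psi]_F = P^(-1) A P.
Column by column: psi(b1) = A b1 = [-2, -1]; its F-coordinates [-1, 3] give column 1.
Continuing for each basis vector yields [psi]_F = [[-1, 2], [3, 1]].

[[-1, 2], [3, 1]]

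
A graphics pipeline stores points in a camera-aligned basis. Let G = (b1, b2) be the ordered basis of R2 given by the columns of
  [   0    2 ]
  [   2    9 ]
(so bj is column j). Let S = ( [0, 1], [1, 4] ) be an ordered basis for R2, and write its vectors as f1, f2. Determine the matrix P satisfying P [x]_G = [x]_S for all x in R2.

[[2, 1], [0, 2]]

Column j of P is [bj]_S, since P maps G-coordinates to S-coordinates.
Expressing b1 in S: b1 = 2f1 + 0·f2, so column 1 of P is [2, 0].
Doing the same for each bj gives P = [[2, 1], [0, 2]].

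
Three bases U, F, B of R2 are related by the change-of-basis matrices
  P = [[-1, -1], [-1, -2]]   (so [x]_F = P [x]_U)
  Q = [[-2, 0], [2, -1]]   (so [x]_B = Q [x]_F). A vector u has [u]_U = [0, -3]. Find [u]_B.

First [u]_F = P [u]_U = [3, 6].
Then [u]_B = Q [u]_F = [-6, 0].

[-6, 0]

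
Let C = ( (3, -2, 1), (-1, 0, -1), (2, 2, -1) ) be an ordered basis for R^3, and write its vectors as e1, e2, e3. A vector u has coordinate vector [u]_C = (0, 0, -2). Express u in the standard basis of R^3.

By definition u = 0·e1 + 0·e2 - 2e3.
Summing componentwise gives (-4, -4, 2).

(-4, -4, 2)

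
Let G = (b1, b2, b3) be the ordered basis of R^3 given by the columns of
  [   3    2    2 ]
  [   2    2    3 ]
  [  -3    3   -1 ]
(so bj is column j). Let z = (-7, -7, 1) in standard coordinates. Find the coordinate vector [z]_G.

[z]_G is the unique c with M c = z, where M has columns b1, ..., b3.
Row-reducing the augmented matrix [M | z] gives c = (-1, -1, -1).
Check: -b1 - b2 - b3 = (-7, -7, 1).

(-1, -1, -1)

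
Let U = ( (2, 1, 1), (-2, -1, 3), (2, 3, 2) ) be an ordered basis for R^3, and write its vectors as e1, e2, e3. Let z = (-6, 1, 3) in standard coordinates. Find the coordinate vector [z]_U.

We seek scalars with c_1 e1 + ... + c_3 e3 = z; equivalently solve M c = z where the columns of M are e1, ..., e3.
Solving this 3x3 system gives c = (-4, 1, 2).
Check: -4e1 + e2 + 2e3 = (-6, 1, 3).

(-4, 1, 2)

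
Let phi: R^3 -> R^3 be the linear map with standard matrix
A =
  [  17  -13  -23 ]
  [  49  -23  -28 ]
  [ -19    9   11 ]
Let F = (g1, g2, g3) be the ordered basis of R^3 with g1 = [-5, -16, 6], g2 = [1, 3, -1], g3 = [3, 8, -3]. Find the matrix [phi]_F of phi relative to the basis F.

Let P have columns g1, ..., g3. Then [phi]_F = P^(-1) A P.
Here det P = -1, so P^(-1) is integer; computing A P first and then P^(-1)(A P) gives [[2, -2, -2], [1, 0, -3], [-2, -3, 3]].

[[2, -2, -2], [1, 0, -3], [-2, -3, 3]]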